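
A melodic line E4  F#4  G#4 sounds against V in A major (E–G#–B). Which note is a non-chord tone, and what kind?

The harmony at that moment is E major triad (E, G#, B); F#4 is not a chord tone.
It is approached by step up from E4 and left by step up to G#4.
Step in, step out in the same direction — a passing tone.

F#4 is a passing tone.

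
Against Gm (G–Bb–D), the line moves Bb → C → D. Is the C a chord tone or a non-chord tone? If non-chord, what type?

Non-chord tone — a passing tone.

The harmony at that moment is G minor triad (G, Bb, D); C is not a chord tone.
It is approached by step up from Bb and left by step up to D.
Step in, step out in the same direction — a passing tone.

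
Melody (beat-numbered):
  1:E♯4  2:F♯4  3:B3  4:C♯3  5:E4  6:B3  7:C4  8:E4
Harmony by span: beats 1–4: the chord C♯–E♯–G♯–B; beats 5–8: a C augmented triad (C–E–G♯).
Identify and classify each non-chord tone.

The harmony at that moment is C♯ dominant seventh chord (C♯, E♯, G♯, B); F♯4 is not a chord tone.
It is approached by step up from E♯4 and left by leap down to B3.
Step in, leap out — an escape tone.
The harmony at that moment is C augmented triad (C, E, G♯); B3 is not a chord tone.
It is approached by leap down from E4 and left by step up to C4.
Leap in, step out — an appoggiatura.

F♯4 (beat 2) — escape tone; B3 (beat 6) — appoggiatura.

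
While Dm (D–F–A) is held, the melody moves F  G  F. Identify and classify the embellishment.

G is a neighbor tone.

The harmony at that moment is D minor triad (D, F, A); G is not a chord tone.
It is approached by step up from F and left by step down to F.
Step away and step back to the same note — a neighbor tone (upper neighbor).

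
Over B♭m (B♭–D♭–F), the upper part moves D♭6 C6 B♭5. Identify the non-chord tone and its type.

C6 is a passing tone.

The harmony at that moment is B♭ minor triad (B♭, D♭, F); C6 is not a chord tone.
It is approached by step down from D♭6 and left by step down to B♭5.
Step in, step out in the same direction — a passing tone.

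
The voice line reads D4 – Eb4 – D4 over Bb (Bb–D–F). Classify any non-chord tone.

The harmony at that moment is Bb major triad (Bb, D, F); Eb4 is not a chord tone.
It is approached by step up from D4 and left by step down to D4.
Step away and step back to the same note — a neighbor tone (upper neighbor).

Eb4 is a neighbor tone.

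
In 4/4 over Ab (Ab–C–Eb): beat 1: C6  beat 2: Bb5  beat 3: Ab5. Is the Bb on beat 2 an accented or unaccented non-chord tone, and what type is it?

The harmony at that moment is Ab major triad (Ab, C, Eb); Bb5 is not a chord tone.
It is approached by step down from C6 and left by step down to Ab5.
Step in, step out in the same direction — a passing tone.
It falls on a weak beat, so it is unaccented.

Unaccented passing tone.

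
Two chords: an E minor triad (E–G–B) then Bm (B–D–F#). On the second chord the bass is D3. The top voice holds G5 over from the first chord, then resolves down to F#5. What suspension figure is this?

4–3 suspension.

At the second chord the bass is D3. The suspended G5 lies a fourth above the bass; after resolving down by step to F#5, the interval above the bass becomes a third.
Suspension figures are named by those two intervals: 4–3.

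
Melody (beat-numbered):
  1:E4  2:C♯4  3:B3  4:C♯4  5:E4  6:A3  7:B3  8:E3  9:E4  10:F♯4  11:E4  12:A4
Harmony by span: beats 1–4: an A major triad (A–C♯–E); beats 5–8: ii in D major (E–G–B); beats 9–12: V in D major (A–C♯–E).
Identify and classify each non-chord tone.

B3 (beat 3) — neighbor tone; A3 (beat 6) — appoggiatura; F♯4 (beat 10) — neighbor tone.

The harmony at that moment is A major triad (A, C♯, E); B3 is not a chord tone.
It is approached by step down from C♯4 and left by step up to C♯4.
Step away and step back to the same note — a neighbor tone (lower neighbor).
The harmony at that moment is E minor triad (E, G, B); A3 is not a chord tone.
It is approached by leap down from E4 and left by step up to B3.
Leap in, step out — an appoggiatura.
The harmony at that moment is A major triad (A, C♯, E); F♯4 is not a chord tone.
It is approached by step up from E4 and left by step down to E4.
Step away and step back to the same note — a neighbor tone (upper neighbor).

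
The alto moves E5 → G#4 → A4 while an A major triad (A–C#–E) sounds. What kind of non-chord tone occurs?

G#4 is an appoggiatura.

The harmony at that moment is A major triad (A, C#, E); G#4 is not a chord tone.
It is approached by leap down from E5 and left by step up to A4.
Leap in, step out — an appoggiatura.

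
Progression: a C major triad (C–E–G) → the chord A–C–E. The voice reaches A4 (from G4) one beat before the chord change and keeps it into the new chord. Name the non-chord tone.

A4 is an anticipation.

The harmony at that moment is C major triad (C, E, G); A4 is not a chord tone.
It is approached by step up from G4 and then sustained as the same pitch into the next harmony.
Arriving early and becoming a chord tone when the harmony changes — an anticipation.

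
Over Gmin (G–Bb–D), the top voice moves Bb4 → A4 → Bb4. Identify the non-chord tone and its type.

A4 is a neighbor tone.

The harmony at that moment is G minor triad (G, Bb, D); A4 is not a chord tone.
It is approached by step down from Bb4 and left by step up to Bb4.
Step away and step back to the same note — a neighbor tone (lower neighbor).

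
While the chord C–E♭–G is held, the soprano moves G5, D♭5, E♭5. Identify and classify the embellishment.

D♭5 is an appoggiatura.

The harmony at that moment is C minor triad (C, E♭, G); D♭5 is not a chord tone.
It is approached by leap down from G5 and left by step up to E♭5.
Leap in, step out — an appoggiatura.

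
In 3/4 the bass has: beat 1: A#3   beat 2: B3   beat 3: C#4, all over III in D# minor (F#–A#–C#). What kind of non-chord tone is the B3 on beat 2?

The harmony at that moment is F# major triad (F#, A#, C#); B3 is not a chord tone.
It is approached by step up from A#3 and left by step up to C#4.
Step in, step out in the same direction — a passing tone.

Passing tone.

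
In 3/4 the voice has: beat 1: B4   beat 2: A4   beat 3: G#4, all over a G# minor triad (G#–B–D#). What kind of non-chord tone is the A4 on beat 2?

Passing tone.

The harmony at that moment is G# minor triad (G#, B, D#); A4 is not a chord tone.
It is approached by step down from B4 and left by step down to G#4.
Step in, step out in the same direction — a passing tone.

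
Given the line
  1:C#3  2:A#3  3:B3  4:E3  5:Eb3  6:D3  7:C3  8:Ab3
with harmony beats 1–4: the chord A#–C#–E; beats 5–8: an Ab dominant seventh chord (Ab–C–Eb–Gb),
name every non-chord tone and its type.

B3 (beat 3) — escape tone; D3 (beat 6) — passing tone.

The harmony at that moment is A# diminished triad (A#, C#, E); B3 is not a chord tone.
It is approached by step up from A#3 and left by leap down to E3.
Step in, leap out — an escape tone.
The harmony at that moment is Ab dominant seventh chord (Ab, C, Eb, Gb); D3 is not a chord tone.
It is approached by step down from Eb3 and left by step down to C3.
Step in, step out in the same direction — a passing tone.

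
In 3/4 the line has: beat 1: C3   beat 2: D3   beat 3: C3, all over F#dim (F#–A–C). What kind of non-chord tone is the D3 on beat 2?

Upper neighbor tone.

The harmony at that moment is F# diminished triad (F#, A, C); D3 is not a chord tone.
It is approached by step up from C3 and left by step down to C3.
Step away and step back to the same note — a neighbor tone (upper neighbor).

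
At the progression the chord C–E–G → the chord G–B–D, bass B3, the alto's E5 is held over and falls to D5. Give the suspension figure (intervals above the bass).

At the second chord the bass is B3. The suspended E5 lies a fourth above the bass; after resolving down by step to D5, the interval above the bass becomes a third.
Suspension figures are named by those two intervals: 4–3.

4–3 suspension.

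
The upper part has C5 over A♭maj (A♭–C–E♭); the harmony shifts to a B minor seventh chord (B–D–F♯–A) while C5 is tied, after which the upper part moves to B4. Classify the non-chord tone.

C5 is a suspension.

The harmony at that moment is B minor seventh chord (B, D, F♯, A); C5 is not a chord tone.
It is held over (the same pitch as the preceding C5) and left by step down to B4.
Held over from the previous chord and resolving down by step — a suspension.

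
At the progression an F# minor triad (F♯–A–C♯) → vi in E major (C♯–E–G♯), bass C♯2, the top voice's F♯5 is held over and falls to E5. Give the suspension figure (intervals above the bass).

At the second chord the bass is C♯2. The suspended F♯5 lies a fourth above the bass; after resolving down by step to E5, the interval above the bass becomes a third.
Suspension figures are named by those two intervals: 4–3.

4–3 suspension.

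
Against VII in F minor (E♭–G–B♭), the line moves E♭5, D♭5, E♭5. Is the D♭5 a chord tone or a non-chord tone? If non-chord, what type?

The harmony at that moment is E♭ major triad (E♭, G, B♭); D♭5 is not a chord tone.
It is approached by step down from E♭5 and left by step up to E♭5.
Step away and step back to the same note — a neighbor tone (lower neighbor).

Non-chord tone — a neighbor tone.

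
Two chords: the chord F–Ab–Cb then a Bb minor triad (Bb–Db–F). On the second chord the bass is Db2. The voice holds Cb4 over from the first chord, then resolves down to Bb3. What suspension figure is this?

At the second chord the bass is Db2. The suspended Cb4 lies a seventh above the bass; after resolving down by step to Bb3, the interval above the bass becomes a sixth.
Suspension figures are named by those two intervals: 7–6.

7–6 suspension.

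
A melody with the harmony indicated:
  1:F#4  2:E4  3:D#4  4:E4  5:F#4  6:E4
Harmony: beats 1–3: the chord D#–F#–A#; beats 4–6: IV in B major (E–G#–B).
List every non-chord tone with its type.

The harmony at that moment is D# minor triad (D#, F#, A#); E4 is not a chord tone.
It is approached by step down from F#4 and left by step down to D#4.
Step in, step out in the same direction — a passing tone.
The harmony at that moment is E major triad (E, G#, B); F#4 is not a chord tone.
It is approached by step up from E4 and left by step down to E4.
Step away and step back to the same note — a neighbor tone (upper neighbor).

E4 (beat 2) — passing tone; F#4 (beat 5) — neighbor tone.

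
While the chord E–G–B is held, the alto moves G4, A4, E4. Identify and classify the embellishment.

A4 is an escape tone.

The harmony at that moment is E minor triad (E, G, B); A4 is not a chord tone.
It is approached by step up from G4 and left by leap down to E4.
Step in, leap out — an escape tone.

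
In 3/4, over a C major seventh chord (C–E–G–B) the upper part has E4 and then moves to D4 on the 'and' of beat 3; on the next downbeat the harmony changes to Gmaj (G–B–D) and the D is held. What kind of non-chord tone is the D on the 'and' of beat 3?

Anticipation.

The harmony at that moment is C major seventh chord (C, E, G, B); D4 is not a chord tone.
It is approached by step down from E4 and then sustained as the same pitch into the next harmony.
Arriving early and becoming a chord tone when the harmony changes — an anticipation.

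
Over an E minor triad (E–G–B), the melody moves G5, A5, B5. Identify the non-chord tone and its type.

A5 is a passing tone.

The harmony at that moment is E minor triad (E, G, B); A5 is not a chord tone.
It is approached by step up from G5 and left by step up to B5.
Step in, step out in the same direction — a passing tone.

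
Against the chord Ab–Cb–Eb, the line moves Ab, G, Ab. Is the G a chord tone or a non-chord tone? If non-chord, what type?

Non-chord tone — a neighbor tone.

The harmony at that moment is Ab minor triad (Ab, Cb, Eb); G is not a chord tone.
It is approached by step down from Ab and left by step up to Ab.
Step away and step back to the same note — a neighbor tone (lower neighbor).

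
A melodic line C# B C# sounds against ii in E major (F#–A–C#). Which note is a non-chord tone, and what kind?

B is a neighbor tone.

The harmony at that moment is F# minor triad (F#, A, C#); B is not a chord tone.
It is approached by step down from C# and left by step up to C#.
Step away and step back to the same note — a neighbor tone (lower neighbor).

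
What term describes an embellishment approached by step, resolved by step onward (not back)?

Approach: by step. Departure: by step, continuing in the same direction.
Stepwise on both sides with no change of direction means the note fills in the space between two different chord tones — a passing tone. (Had it turned back to its starting note it would be a neighbor tone instead.)

Passing tone.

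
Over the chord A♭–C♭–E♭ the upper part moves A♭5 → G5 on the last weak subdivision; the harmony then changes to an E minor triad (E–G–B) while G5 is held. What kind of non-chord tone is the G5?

The harmony at that moment is A♭ minor triad (A♭, C♭, E♭); G5 is not a chord tone.
It is approached by step down from A♭5 and then sustained as the same pitch into the next harmony.
Arriving early and becoming a chord tone when the harmony changes — an anticipation.

G5 is an anticipation.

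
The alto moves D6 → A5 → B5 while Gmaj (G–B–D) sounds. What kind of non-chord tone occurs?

A5 is an appoggiatura.

The harmony at that moment is G major triad (G, B, D); A5 is not a chord tone.
It is approached by leap down from D6 and left by step up to B5.
Leap in, step out — an appoggiatura.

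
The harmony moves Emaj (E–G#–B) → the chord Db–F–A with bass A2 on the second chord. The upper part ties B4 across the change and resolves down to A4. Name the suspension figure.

At the second chord the bass is A2. The suspended B4 lies a ninth above the bass; after resolving down by step to A4, the interval above the bass becomes an octave.
Suspension figures are named by those two intervals: 9–8.

9–8 suspension.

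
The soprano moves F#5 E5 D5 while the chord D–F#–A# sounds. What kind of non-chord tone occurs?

The harmony at that moment is D augmented triad (D, F#, A#); E5 is not a chord tone.
It is approached by step down from F#5 and left by step down to D5.
Step in, step out in the same direction — a passing tone.

E5 is a passing tone.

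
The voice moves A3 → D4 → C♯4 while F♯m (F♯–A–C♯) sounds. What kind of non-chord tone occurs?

D4 is an appoggiatura.

The harmony at that moment is F♯ minor triad (F♯, A, C♯); D4 is not a chord tone.
It is approached by leap up from A3 and left by step down to C♯4.
Leap in, step out — an appoggiatura.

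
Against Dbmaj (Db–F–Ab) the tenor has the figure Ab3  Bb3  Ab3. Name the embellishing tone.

Bb3 is a neighbor tone.

The harmony at that moment is Db major triad (Db, F, Ab); Bb3 is not a chord tone.
It is approached by step up from Ab3 and left by step down to Ab3.
Step away and step back to the same note — a neighbor tone (upper neighbor).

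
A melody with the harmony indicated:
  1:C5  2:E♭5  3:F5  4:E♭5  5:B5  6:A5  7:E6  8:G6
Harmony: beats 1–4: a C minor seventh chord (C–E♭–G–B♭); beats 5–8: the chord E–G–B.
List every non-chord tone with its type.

F5 (beat 3) — neighbor tone; A5 (beat 6) — escape tone.

The harmony at that moment is C minor seventh chord (C, E♭, G, B♭); F5 is not a chord tone.
It is approached by step up from E♭5 and left by step down to E♭5.
Step away and step back to the same note — a neighbor tone (upper neighbor).
The harmony at that moment is E minor triad (E, G, B); A5 is not a chord tone.
It is approached by step down from B5 and left by leap up to E6.
Step in, leap out — an escape tone.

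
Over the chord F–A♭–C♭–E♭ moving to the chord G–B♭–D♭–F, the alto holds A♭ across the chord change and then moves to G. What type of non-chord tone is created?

The harmony at that moment is G half-diminished seventh chord (G, B♭, D♭, F); A♭ is not a chord tone.
It is held over (the same pitch as the preceding A♭) and left by step down to G.
Held over from the previous chord and resolving down by step — a suspension.

A♭ is a suspension.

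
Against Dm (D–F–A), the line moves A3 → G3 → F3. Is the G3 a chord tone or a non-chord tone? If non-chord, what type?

Non-chord tone — a passing tone.

The harmony at that moment is D minor triad (D, F, A); G3 is not a chord tone.
It is approached by step down from A3 and left by step down to F3.
Step in, step out in the same direction — a passing tone.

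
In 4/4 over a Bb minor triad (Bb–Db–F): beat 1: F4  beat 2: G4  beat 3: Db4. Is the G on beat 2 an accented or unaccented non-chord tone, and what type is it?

Unaccented escape tone.

The harmony at that moment is Bb minor triad (Bb, Db, F); G4 is not a chord tone.
It is approached by step up from F4 and left by leap down to Db4.
Step in, leap out — an escape tone.
It falls on a weak beat, so it is unaccented.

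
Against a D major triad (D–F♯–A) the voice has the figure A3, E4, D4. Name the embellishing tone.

E4 is an appoggiatura.

The harmony at that moment is D major triad (D, F♯, A); E4 is not a chord tone.
It is approached by leap up from A3 and left by step down to D4.
Leap in, step out — an appoggiatura.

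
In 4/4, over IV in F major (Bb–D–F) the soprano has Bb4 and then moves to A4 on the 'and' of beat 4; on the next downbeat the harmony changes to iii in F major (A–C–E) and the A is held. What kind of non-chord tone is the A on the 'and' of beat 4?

Anticipation.

The harmony at that moment is Bb major triad (Bb, D, F); A4 is not a chord tone.
It is approached by step down from Bb4 and then sustained as the same pitch into the next harmony.
Arriving early and becoming a chord tone when the harmony changes — an anticipation.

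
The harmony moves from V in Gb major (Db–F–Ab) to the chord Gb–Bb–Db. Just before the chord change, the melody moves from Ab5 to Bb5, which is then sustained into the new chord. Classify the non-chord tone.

Bb5 is an anticipation.

The harmony at that moment is Db major triad (Db, F, Ab); Bb5 is not a chord tone.
It is approached by step up from Ab5 and then sustained as the same pitch into the next harmony.
Arriving early and becoming a chord tone when the harmony changes — an anticipation.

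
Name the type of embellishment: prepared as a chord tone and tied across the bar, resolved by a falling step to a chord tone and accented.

Suspension.

Approach: by preparation — the pitch is first a chord tone, then held (tied or repeated) while the harmony changes under it. Departure: down by step. Metric position: strong.
A prepared dissonance that resolves downward by step — a suspension. (The same figure resolving upward would be a retardation.)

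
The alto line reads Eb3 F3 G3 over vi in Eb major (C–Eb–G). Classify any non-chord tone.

The harmony at that moment is C minor triad (C, Eb, G); F3 is not a chord tone.
It is approached by step up from Eb3 and left by step up to G3.
Step in, step out in the same direction — a passing tone.

F3 is a passing tone.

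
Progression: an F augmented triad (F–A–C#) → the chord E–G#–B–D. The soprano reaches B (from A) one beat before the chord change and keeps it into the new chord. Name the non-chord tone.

B is an anticipation.

The harmony at that moment is F augmented triad (F, A, C#); B is not a chord tone.
It is approached by step up from A and then sustained as the same pitch into the next harmony.
Arriving early and becoming a chord tone when the harmony changes — an anticipation.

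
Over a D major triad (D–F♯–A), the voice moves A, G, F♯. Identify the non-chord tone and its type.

G is a passing tone.

The harmony at that moment is D major triad (D, F♯, A); G is not a chord tone.
It is approached by step down from A and left by step down to F♯.
Step in, step out in the same direction — a passing tone.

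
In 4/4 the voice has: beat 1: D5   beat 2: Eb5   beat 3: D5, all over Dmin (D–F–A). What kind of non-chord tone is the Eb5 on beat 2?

The harmony at that moment is D minor triad (D, F, A); Eb5 is not a chord tone.
It is approached by step up from D5 and left by step down to D5.
Step away and step back to the same note — a neighbor tone (upper neighbor).

Upper neighbor tone.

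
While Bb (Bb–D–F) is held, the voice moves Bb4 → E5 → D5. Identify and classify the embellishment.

E5 is an appoggiatura.

The harmony at that moment is Bb major triad (Bb, D, F); E5 is not a chord tone.
It is approached by leap up from Bb4 and left by step down to D5.
Leap in, step out — an appoggiatura.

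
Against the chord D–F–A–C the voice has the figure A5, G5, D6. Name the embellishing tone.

The harmony at that moment is D minor seventh chord (D, F, A, C); G5 is not a chord tone.
It is approached by step down from A5 and left by leap up to D6.
Step in, leap out — an escape tone.

G5 is an escape tone.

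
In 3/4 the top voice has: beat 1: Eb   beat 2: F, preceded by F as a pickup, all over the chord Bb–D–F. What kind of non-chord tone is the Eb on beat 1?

The harmony at that moment is Bb major triad (Bb, D, F); Eb is not a chord tone.
It is approached by step down from F and left by step up to F.
Step away and step back to the same note — a neighbor tone (lower neighbor).

Lower neighbor tone.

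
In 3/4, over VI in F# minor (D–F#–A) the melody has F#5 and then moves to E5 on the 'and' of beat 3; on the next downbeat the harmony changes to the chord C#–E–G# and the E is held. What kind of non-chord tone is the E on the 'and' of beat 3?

Anticipation.

The harmony at that moment is D major triad (D, F#, A); E5 is not a chord tone.
It is approached by step down from F#5 and then sustained as the same pitch into the next harmony.
Arriving early and becoming a chord tone when the harmony changes — an anticipation.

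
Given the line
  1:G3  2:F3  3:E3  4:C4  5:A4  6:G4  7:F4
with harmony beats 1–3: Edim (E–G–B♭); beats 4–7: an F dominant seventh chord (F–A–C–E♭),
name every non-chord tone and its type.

F3 (beat 2) — passing tone; G4 (beat 6) — passing tone.

The harmony at that moment is E diminished triad (E, G, B♭); F3 is not a chord tone.
It is approached by step down from G3 and left by step down to E3.
Step in, step out in the same direction — a passing tone.
The harmony at that moment is F dominant seventh chord (F, A, C, E♭); G4 is not a chord tone.
It is approached by step down from A4 and left by step down to F4.
Step in, step out in the same direction — a passing tone.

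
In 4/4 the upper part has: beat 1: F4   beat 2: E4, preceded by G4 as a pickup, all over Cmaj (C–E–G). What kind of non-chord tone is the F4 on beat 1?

The harmony at that moment is C major triad (C, E, G); F4 is not a chord tone.
It is approached by step down from G4 and left by step down to E4.
Step in, step out in the same direction — a passing tone.

Passing tone.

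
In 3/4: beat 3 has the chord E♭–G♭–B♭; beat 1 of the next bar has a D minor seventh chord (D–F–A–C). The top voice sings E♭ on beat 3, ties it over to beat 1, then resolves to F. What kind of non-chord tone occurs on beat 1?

Retardation.

The harmony at that moment is D minor seventh chord (D, F, A, C); E♭ is not a chord tone.
It is held over (the same pitch as the preceding E♭) and left by step up to F.
Held over from the previous chord and resolving up by step — a retardation.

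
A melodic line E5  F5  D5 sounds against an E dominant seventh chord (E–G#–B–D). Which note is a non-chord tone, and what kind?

F5 is an escape tone.

The harmony at that moment is E dominant seventh chord (E, G#, B, D); F5 is not a chord tone.
It is approached by step up from E5 and left by leap down to D5.
Step in, leap out — an escape tone.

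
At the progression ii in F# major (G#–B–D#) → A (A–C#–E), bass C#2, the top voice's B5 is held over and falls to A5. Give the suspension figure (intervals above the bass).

7–6 suspension.

At the second chord the bass is C#2. The suspended B5 lies a seventh above the bass; after resolving down by step to A5, the interval above the bass becomes a sixth.
Suspension figures are named by those two intervals: 7–6.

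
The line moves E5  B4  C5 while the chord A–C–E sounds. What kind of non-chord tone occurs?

The harmony at that moment is A minor triad (A, C, E); B4 is not a chord tone.
It is approached by leap down from E5 and left by step up to C5.
Leap in, step out — an appoggiatura.

B4 is an appoggiatura.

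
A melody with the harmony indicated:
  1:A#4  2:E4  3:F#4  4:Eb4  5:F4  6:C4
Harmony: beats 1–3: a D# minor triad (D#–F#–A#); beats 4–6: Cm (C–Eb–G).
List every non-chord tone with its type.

E4 (beat 2) — appoggiatura; F4 (beat 5) — escape tone.

The harmony at that moment is D# minor triad (D#, F#, A#); E4 is not a chord tone.
It is approached by leap down from A#4 and left by step up to F#4.
Leap in, step out — an appoggiatura.
The harmony at that moment is C minor triad (C, Eb, G); F4 is not a chord tone.
It is approached by step up from Eb4 and left by leap down to C4.
Step in, leap out — an escape tone.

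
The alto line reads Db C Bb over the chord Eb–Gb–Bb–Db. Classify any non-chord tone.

C is a passing tone.

The harmony at that moment is Eb minor seventh chord (Eb, Gb, Bb, Db); C is not a chord tone.
It is approached by step down from Db and left by step down to Bb.
Step in, step out in the same direction — a passing tone.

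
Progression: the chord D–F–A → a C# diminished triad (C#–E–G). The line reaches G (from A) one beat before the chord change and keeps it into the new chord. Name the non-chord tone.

G is an anticipation.

The harmony at that moment is D minor triad (D, F, A); G is not a chord tone.
It is approached by step down from A and then sustained as the same pitch into the next harmony.
Arriving early and becoming a chord tone when the harmony changes — an anticipation.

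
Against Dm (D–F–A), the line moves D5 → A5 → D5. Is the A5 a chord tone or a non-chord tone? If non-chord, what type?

D minor triad contains D, F, A; A is the fifth, so it is a chord tone.

Chord tone (the fifth of D minor triad).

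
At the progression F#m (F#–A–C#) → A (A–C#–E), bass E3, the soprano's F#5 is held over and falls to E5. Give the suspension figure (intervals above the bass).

At the second chord the bass is E3. The suspended F#5 lies a ninth above the bass; after resolving down by step to E5, the interval above the bass becomes an octave.
Suspension figures are named by those two intervals: 9–8.

9–8 suspension.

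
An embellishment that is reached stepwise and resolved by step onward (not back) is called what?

Approach: by step. Departure: by step, continuing in the same direction.
Stepwise on both sides with no change of direction means the note fills in the space between two different chord tones — a passing tone. (Had it turned back to its starting note it would be a neighbor tone instead.)

Passing tone.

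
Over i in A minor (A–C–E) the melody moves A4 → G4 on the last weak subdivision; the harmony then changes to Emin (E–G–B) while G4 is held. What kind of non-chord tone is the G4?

G4 is an anticipation.

The harmony at that moment is A minor triad (A, C, E); G4 is not a chord tone.
It is approached by step down from A4 and then sustained as the same pitch into the next harmony.
Arriving early and becoming a chord tone when the harmony changes — an anticipation.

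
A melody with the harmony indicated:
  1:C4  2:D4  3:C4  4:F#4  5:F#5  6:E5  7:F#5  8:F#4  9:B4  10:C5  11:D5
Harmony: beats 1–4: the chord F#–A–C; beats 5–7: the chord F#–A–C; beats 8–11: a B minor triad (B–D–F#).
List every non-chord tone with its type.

D4 (beat 2) — neighbor tone; E5 (beat 6) — neighbor tone; C5 (beat 10) — passing tone.

The harmony at that moment is F# diminished triad (F#, A, C); D4 is not a chord tone.
It is approached by step up from C4 and left by step down to C4.
Step away and step back to the same note — a neighbor tone (upper neighbor).
The harmony at that moment is F# diminished triad (F#, A, C); E5 is not a chord tone.
It is approached by step down from F#5 and left by step up to F#5.
Step away and step back to the same note — a neighbor tone (lower neighbor).
The harmony at that moment is B minor triad (B, D, F#); C5 is not a chord tone.
It is approached by step up from B4 and left by step up to D5.
Step in, step out in the same direction — a passing tone.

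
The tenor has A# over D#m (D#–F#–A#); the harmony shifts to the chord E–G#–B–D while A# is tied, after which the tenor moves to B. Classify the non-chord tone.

The harmony at that moment is E dominant seventh chord (E, G#, B, D); A# is not a chord tone.
It is held over (the same pitch as the preceding A#) and left by step up to B.
Held over from the previous chord and resolving up by step — a retardation.

A# is a retardation.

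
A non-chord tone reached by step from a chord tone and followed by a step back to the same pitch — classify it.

Neighbor tone.

Approach: by step. Departure: by step in the opposite direction, back to the starting pitch.
Stepwise on both sides but reversing to return to the same chord tone — a neighbor tone. (Had it continued onward in the same direction it would be a passing tone instead.)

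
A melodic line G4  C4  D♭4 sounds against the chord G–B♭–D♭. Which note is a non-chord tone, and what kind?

The harmony at that moment is G diminished triad (G, B♭, D♭); C4 is not a chord tone.
It is approached by leap down from G4 and left by step up to D♭4.
Leap in, step out — an appoggiatura.

C4 is an appoggiatura.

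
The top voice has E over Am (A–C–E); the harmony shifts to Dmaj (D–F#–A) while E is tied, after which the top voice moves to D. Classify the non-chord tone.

The harmony at that moment is D major triad (D, F#, A); E is not a chord tone.
It is held over (the same pitch as the preceding E) and left by step down to D.
Held over from the previous chord and resolving down by step — a suspension.

E is a suspension.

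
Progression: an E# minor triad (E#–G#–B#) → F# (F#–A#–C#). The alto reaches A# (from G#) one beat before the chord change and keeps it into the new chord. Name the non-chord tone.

The harmony at that moment is E# minor triad (E#, G#, B#); A# is not a chord tone.
It is approached by step up from G# and then sustained as the same pitch into the next harmony.
Arriving early and becoming a chord tone when the harmony changes — an anticipation.

A# is an anticipation.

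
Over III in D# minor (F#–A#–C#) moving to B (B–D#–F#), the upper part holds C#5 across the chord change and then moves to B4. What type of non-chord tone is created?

C#5 is a suspension.

The harmony at that moment is B major triad (B, D#, F#); C#5 is not a chord tone.
It is held over (the same pitch as the preceding C#5) and left by step down to B4.
Held over from the previous chord and resolving down by step — a suspension.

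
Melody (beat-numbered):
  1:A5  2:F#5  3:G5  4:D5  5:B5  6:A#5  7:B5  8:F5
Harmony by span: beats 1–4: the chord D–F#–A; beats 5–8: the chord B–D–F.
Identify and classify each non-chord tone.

G5 (beat 3) — escape tone; A#5 (beat 6) — neighbor tone.

The harmony at that moment is D major triad (D, F#, A); G5 is not a chord tone.
It is approached by step up from F#5 and left by leap down to D5.
Step in, leap out — an escape tone.
The harmony at that moment is B diminished triad (B, D, F); A#5 is not a chord tone.
It is approached by step down from B5 and left by step up to B5.
Step away and step back to the same note — a neighbor tone (lower neighbor).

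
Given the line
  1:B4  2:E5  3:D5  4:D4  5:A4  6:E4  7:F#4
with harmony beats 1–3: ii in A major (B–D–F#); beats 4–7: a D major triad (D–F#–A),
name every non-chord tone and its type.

E5 (beat 2) — appoggiatura; E4 (beat 6) — appoggiatura.

The harmony at that moment is B minor triad (B, D, F#); E5 is not a chord tone.
It is approached by leap up from B4 and left by step down to D5.
Leap in, step out — an appoggiatura.
The harmony at that moment is D major triad (D, F#, A); E4 is not a chord tone.
It is approached by leap down from A4 and left by step up to F#4.
Leap in, step out — an appoggiatura.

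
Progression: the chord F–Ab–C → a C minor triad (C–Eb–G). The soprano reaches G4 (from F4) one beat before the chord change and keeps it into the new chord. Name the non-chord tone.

The harmony at that moment is F minor triad (F, Ab, C); G4 is not a chord tone.
It is approached by step up from F4 and then sustained as the same pitch into the next harmony.
Arriving early and becoming a chord tone when the harmony changes — an anticipation.

G4 is an anticipation.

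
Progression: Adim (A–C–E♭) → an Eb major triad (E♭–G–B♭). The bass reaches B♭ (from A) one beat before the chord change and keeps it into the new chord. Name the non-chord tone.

B♭ is an anticipation.

The harmony at that moment is A diminished triad (A, C, E♭); B♭ is not a chord tone.
It is approached by step up from A and then sustained as the same pitch into the next harmony.
Arriving early and becoming a chord tone when the harmony changes — an anticipation.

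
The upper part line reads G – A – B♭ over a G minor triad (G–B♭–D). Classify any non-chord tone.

The harmony at that moment is G minor triad (G, B♭, D); A is not a chord tone.
It is approached by step up from G and left by step up to B♭.
Step in, step out in the same direction — a passing tone.

A is a passing tone.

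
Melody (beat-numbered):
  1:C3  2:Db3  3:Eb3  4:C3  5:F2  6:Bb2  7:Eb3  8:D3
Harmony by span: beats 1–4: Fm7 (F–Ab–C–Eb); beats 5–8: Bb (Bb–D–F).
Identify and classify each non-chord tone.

The harmony at that moment is F minor seventh chord (F, Ab, C, Eb); Db3 is not a chord tone.
It is approached by step up from C3 and left by step up to Eb3.
Step in, step out in the same direction — a passing tone.
The harmony at that moment is Bb major triad (Bb, D, F); Eb3 is not a chord tone.
It is approached by leap up from Bb2 and left by step down to D3.
Leap in, step out — an appoggiatura.

Db3 (beat 2) — passing tone; Eb3 (beat 7) — appoggiatura.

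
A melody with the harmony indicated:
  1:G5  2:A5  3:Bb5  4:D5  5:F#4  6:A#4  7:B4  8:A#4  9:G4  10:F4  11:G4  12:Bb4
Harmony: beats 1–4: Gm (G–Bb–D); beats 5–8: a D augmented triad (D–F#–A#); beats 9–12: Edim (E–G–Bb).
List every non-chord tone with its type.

A5 (beat 2) — passing tone; B4 (beat 7) — neighbor tone; F4 (beat 10) — neighbor tone.

The harmony at that moment is G minor triad (G, Bb, D); A5 is not a chord tone.
It is approached by step up from G5 and left by step up to Bb5.
Step in, step out in the same direction — a passing tone.
The harmony at that moment is D augmented triad (D, F#, A#); B4 is not a chord tone.
It is approached by step up from A#4 and left by step down to A#4.
Step away and step back to the same note — a neighbor tone (upper neighbor).
The harmony at that moment is E diminished triad (E, G, Bb); F4 is not a chord tone.
It is approached by step down from G4 and left by step up to G4.
Step away and step back to the same note — a neighbor tone (lower neighbor).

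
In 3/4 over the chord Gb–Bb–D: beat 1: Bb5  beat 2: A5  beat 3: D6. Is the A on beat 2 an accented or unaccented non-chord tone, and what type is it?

The harmony at that moment is Gb augmented triad (Gb, Bb, D); A5 is not a chord tone.
It is approached by step down from Bb5 and left by leap up to D6.
Step in, leap out — an escape tone.
It falls on a weak beat, so it is unaccented.

Unaccented escape tone.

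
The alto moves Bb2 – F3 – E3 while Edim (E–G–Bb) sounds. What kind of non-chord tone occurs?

F3 is an appoggiatura.

The harmony at that moment is E diminished triad (E, G, Bb); F3 is not a chord tone.
It is approached by leap up from Bb2 and left by step down to E3.
Leap in, step out — an appoggiatura.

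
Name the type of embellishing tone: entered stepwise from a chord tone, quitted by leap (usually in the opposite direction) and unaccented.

Escape tone.

Approach: by step. Departure: by leap. Metric position: weak.
Step in, leap out, from a weak position — an escape tone (échappée). (It is the mirror image of the appoggiatura, which leaps in and steps out on a strong beat.)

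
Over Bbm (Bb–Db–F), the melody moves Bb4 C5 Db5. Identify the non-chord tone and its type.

C5 is a passing tone.

The harmony at that moment is Bb minor triad (Bb, Db, F); C5 is not a chord tone.
It is approached by step up from Bb4 and left by step up to Db5.
Step in, step out in the same direction — a passing tone.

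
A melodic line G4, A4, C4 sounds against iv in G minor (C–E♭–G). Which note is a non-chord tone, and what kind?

A4 is an escape tone.

The harmony at that moment is C minor triad (C, E♭, G); A4 is not a chord tone.
It is approached by step up from G4 and left by leap down to C4.
Step in, leap out — an escape tone.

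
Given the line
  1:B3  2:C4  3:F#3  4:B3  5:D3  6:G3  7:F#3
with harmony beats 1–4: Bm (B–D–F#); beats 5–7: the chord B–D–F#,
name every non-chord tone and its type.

C4 (beat 2) — escape tone; G3 (beat 6) — appoggiatura.

The harmony at that moment is B minor triad (B, D, F#); C4 is not a chord tone.
It is approached by step up from B3 and left by leap down to F#3.
Step in, leap out — an escape tone.
The harmony at that moment is B minor triad (B, D, F#); G3 is not a chord tone.
It is approached by leap up from D3 and left by step down to F#3.
Leap in, step out — an appoggiatura.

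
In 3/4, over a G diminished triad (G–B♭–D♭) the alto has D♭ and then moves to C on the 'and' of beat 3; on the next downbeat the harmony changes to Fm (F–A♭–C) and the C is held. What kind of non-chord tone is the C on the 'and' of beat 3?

The harmony at that moment is G diminished triad (G, B♭, D♭); C is not a chord tone.
It is approached by step down from D♭ and then sustained as the same pitch into the next harmony.
Arriving early and becoming a chord tone when the harmony changes — an anticipation.

Anticipation.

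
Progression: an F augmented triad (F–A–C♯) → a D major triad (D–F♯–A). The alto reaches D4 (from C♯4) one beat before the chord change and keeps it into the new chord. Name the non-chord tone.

The harmony at that moment is F augmented triad (F, A, C♯); D4 is not a chord tone.
It is approached by step up from C♯4 and then sustained as the same pitch into the next harmony.
Arriving early and becoming a chord tone when the harmony changes — an anticipation.

D4 is an anticipation.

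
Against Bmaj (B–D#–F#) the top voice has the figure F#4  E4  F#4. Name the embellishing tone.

E4 is a neighbor tone.

The harmony at that moment is B major triad (B, D#, F#); E4 is not a chord tone.
It is approached by step down from F#4 and left by step up to F#4.
Step away and step back to the same note — a neighbor tone (lower neighbor).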